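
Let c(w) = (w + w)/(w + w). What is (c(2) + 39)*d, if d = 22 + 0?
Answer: 880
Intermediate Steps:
c(w) = 1 (c(w) = (2*w)/((2*w)) = (2*w)*(1/(2*w)) = 1)
d = 22
(c(2) + 39)*d = (1 + 39)*22 = 40*22 = 880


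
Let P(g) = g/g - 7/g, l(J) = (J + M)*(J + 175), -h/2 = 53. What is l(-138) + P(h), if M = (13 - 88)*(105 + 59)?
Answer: -48781723/106 ≈ -4.6021e+5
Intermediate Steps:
h = -106 (h = -2*53 = -106)
M = -12300 (M = -75*164 = -12300)
l(J) = (-12300 + J)*(175 + J) (l(J) = (J - 12300)*(J + 175) = (-12300 + J)*(175 + J))
P(g) = 1 - 7/g
l(-138) + P(h) = (-2152500 + (-138)**2 - 12125*(-138)) + (-7 - 106)/(-106) = (-2152500 + 19044 + 1673250) - 1/106*(-113) = -460206 + 113/106 = -48781723/106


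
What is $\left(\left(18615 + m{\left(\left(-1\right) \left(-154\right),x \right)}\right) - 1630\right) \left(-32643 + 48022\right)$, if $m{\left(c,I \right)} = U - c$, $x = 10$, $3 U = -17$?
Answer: $\frac{776270404}{3} \approx 2.5876 \cdot 10^{8}$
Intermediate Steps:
$U = - \frac{17}{3}$ ($U = \frac{1}{3} \left(-17\right) = - \frac{17}{3} \approx -5.6667$)
$m{\left(c,I \right)} = - \frac{17}{3} - c$
$\left(\left(18615 + m{\left(\left(-1\right) \left(-154\right),x \right)}\right) - 1630\right) \left(-32643 + 48022\right) = \left(\left(18615 - \left(\frac{17}{3} - -154\right)\right) - 1630\right) \left(-32643 + 48022\right) = \left(\left(18615 - \frac{479}{3}\right) - 1630\right) 15379 = \left(\frac{55366}{3} - 1630\right) 15379 = \frac{50476}{3} \cdot 15379 = \frac{776270404}{3}$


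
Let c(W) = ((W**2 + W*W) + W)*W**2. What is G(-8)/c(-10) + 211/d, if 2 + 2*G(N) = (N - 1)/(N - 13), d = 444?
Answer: 14030279/29526000 ≈ 0.47518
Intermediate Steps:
G(N) = -1 + (-1 + N)/(2*(-13 + N)) (G(N) = -1 + ((N - 1)/(N - 13))/2 = -1 + ((-1 + N)/(-13 + N))/2 = -1 + (-1 + N)/(2*(-13 + N)))
c(W) = W**2*(W + 2*W**2) (c(W) = ((W**2 + W**2) + W)*W**2 = (2*W**2 + W)*W**2 = (W + 2*W**2)*W**2 = W**2*(W + 2*W**2))
G(-8)/c(-10) + 211/d = ((25 - 1*(-8))/(2*(-13 - 8)))/(((-10)**3*(1 + 2*(-10)))) + 211/444 = ((1/2)*(25 + 8)/(-21))/((-1000*(1 - 20))) + 211*(1/444) = ((1/2)*(-1/21)*33)/((-1000*(-19))) + 211/444 = -11/14/19000 + 211/444 = -11/14*1/19000 + 211/444 = -11/266000 + 211/444 = 14030279/29526000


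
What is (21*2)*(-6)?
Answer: -252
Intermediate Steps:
(21*2)*(-6) = 42*(-6) = -252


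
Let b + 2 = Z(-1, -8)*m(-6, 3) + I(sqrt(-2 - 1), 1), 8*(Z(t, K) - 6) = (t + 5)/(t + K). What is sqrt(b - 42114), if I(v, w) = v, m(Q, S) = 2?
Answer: sqrt(-378937 + 9*I*sqrt(3))/3 ≈ 0.0042205 + 205.19*I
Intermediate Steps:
Z(t, K) = 6 + (5 + t)/(8*(K + t)) (Z(t, K) = 6 + ((t + 5)/(t + K))/8 = 6 + ((5 + t)/(K + t))/8 = 6 + (5 + t)/(8*(K + t)))
b = 89/9 + I*sqrt(3) (b = -2 + (((5 + 48*(-8) + 49*(-1))/(8*(-8 - 1)))*2 + sqrt(-2 - 1)) = -2 + (((1/8)*(5 - 384 - 49)/(-9))*2 + sqrt(-3)) = -2 + (((1/8)*(-1/9)*(-428))*2 + I*sqrt(3)) = -2 + ((107/18)*2 + I*sqrt(3)) = -2 + (107/9 + I*sqrt(3)) = 89/9 + I*sqrt(3) ≈ 9.8889 + 1.732*I)
sqrt(b - 42114) = sqrt((89/9 + I*sqrt(3)) - 42114) = sqrt(-378937/9 + I*sqrt(3))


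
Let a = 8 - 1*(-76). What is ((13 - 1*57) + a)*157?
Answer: 6280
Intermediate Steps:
a = 84 (a = 8 + 76 = 84)
((13 - 1*57) + a)*157 = ((13 - 1*57) + 84)*157 = ((13 - 57) + 84)*157 = (-44 + 84)*157 = 40*157 = 6280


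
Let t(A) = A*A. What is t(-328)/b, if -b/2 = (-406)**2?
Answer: -13448/41209 ≈ -0.32634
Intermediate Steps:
t(A) = A**2
b = -329672 (b = -2*(-406)**2 = -2*164836 = -329672)
t(-328)/b = (-328)**2/(-329672) = 107584*(-1/329672) = -13448/41209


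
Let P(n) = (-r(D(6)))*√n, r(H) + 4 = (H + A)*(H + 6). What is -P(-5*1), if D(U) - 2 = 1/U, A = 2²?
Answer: 1669*I*√5/36 ≈ 103.67*I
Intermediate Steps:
A = 4
D(U) = 2 + 1/U
r(H) = -4 + (4 + H)*(6 + H) (r(H) = -4 + (H + 4)*(H + 6) = -4 + (4 + H)*(6 + H))
P(n) = -1669*√n/36 (P(n) = (-(20 + (2 + 1/6)² + 10*(2 + 1/6)))*√n = (-(20 + (2 + ⅙)² + 10*(2 + ⅙)))*√n = (-(20 + (13/6)² + 10*(13/6)))*√n = (-(20 + 169/36 + 65/3))*√n = (-1*1669/36)*√n = -1669*√n/36)
-P(-5*1) = -(-1669)*√(-5*1)/36 = -(-1669)*√(-5)/36 = -(-1669)*I*√5/36 = 1669*I*√5/36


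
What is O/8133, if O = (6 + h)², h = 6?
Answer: 48/2711 ≈ 0.017706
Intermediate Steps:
O = 144 (O = (6 + 6)² = 12² = 144)
O/8133 = 144/8133 = 144*(1/8133) = 48/2711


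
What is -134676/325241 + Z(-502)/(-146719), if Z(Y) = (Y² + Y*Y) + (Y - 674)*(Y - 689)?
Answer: -639221342428/47719034279 ≈ -13.396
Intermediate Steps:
Z(Y) = 2*Y² + (-689 + Y)*(-674 + Y) (Z(Y) = (Y² + Y²) + (-674 + Y)*(-689 + Y) = 2*Y² + (-689 + Y)*(-674 + Y))
-134676/325241 + Z(-502)/(-146719) = -134676/325241 + (464386 - 1363*(-502) + 3*(-502)²)/(-146719) = -134676*1/325241 + (464386 + 684226 + 3*252004)*(-1/146719) = -134676/325241 + (464386 + 684226 + 756012)*(-1/146719) = -134676/325241 + 1904624*(-1/146719) = -134676/325241 - 1904624/146719 = -639221342428/47719034279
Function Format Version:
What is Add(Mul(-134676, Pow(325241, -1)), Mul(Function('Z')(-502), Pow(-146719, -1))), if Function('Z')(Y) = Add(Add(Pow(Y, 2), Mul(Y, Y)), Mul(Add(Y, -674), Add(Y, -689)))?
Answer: Rational(-639221342428, 47719034279) ≈ -13.396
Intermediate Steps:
Function('Z')(Y) = Add(Mul(2, Pow(Y, 2)), Mul(Add(-689, Y), Add(-674, Y))) (Function('Z')(Y) = Add(Add(Pow(Y, 2), Pow(Y, 2)), Mul(Add(-674, Y), Add(-689, Y))) = Add(Mul(2, Pow(Y, 2)), Mul(Add(-689, Y), Add(-674, Y))))
Add(Mul(-134676, Pow(325241, -1)), Mul(Function('Z')(-502), Pow(-146719, -1))) = Add(Mul(-134676, Pow(325241, -1)), Mul(Add(464386, Mul(-1363, -502), Mul(3, Pow(-502, 2))), Pow(-146719, -1))) = Add(Mul(-134676, Rational(1, 325241)), Mul(Add(464386, 684226, Mul(3, 252004)), Rational(-1, 146719))) = Add(Rational(-134676, 325241), Mul(Add(464386, 684226, 756012), Rational(-1, 146719))) = Add(Rational(-134676, 325241), Mul(1904624, Rational(-1, 146719))) = Add(Rational(-134676, 325241), Rational(-1904624, 146719)) = Rational(-639221342428, 47719034279)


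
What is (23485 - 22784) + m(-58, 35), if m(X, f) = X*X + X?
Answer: 4007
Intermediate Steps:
m(X, f) = X + X² (m(X, f) = X² + X = X + X²)
(23485 - 22784) + m(-58, 35) = (23485 - 22784) - 58*(1 - 58) = 701 - 58*(-57) = 701 + 3306 = 4007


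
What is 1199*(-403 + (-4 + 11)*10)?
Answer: -399267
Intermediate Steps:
1199*(-403 + (-4 + 11)*10) = 1199*(-403 + 7*10) = 1199*(-403 + 70) = 1199*(-333) = -399267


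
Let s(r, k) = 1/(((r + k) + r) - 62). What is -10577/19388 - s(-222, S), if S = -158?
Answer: -1750935/3218408 ≈ -0.54404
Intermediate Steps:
s(r, k) = 1/(-62 + k + 2*r) (s(r, k) = 1/(((k + r) + r) - 62) = 1/((k + 2*r) - 62) = 1/(-62 + k + 2*r))
-10577/19388 - s(-222, S) = -10577/19388 - 1/(-62 - 158 + 2*(-222)) = -10577*1/19388 - 1/(-62 - 158 - 444) = -10577/19388 - 1/(-664) = -10577/19388 - 1*(-1/664) = -10577/19388 + 1/664 = -1750935/3218408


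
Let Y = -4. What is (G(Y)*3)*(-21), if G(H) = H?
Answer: 252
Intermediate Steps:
(G(Y)*3)*(-21) = -4*3*(-21) = -12*(-21) = 252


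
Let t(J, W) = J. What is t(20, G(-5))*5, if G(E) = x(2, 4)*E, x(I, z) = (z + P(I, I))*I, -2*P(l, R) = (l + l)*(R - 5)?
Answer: 100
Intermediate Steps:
P(l, R) = -l*(-5 + R) (P(l, R) = -(l + l)*(R - 5)/2 = -2*l*(-5 + R)/2 = -l*(-5 + R))
x(I, z) = I*(z + I*(5 - I)) (x(I, z) = (z + I*(5 - I))*I = I*(z + I*(5 - I)))
G(E) = 20*E (G(E) = (-1*2*(-1*4 + 2*(-5 + 2)))*E = (-1*2*(-4 + 2*(-3)))*E = (-1*2*(-4 - 6))*E = (-1*2*(-10))*E = 20*E)
t(20, G(-5))*5 = 20*5 = 100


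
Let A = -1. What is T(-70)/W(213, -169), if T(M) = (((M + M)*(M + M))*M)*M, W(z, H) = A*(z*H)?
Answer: 96040000/35997 ≈ 2668.0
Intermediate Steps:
W(z, H) = -H*z (W(z, H) = -z*H = -H*z)
T(M) = 4*M⁴ (T(M) = (((2*M)*(2*M))*M)*M = ((4*M²)*M)*M = (4*M³)*M = 4*M⁴)
T(-70)/W(213, -169) = (4*(-70)⁴)/((-1*(-169)*213)) = (4*24010000)/35997 = 96040000*(1/35997) = 96040000/35997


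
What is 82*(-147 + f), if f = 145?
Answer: -164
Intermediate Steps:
82*(-147 + f) = 82*(-147 + 145) = 82*(-2) = -164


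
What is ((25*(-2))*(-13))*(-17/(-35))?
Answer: 2210/7 ≈ 315.71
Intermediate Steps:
((25*(-2))*(-13))*(-17/(-35)) = (-50*(-13))*(-17*(-1/35)) = 650*(17/35) = 2210/7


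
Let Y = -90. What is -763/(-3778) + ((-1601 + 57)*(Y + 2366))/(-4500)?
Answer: 3319967383/4250250 ≈ 781.12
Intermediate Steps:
-763/(-3778) + ((-1601 + 57)*(Y + 2366))/(-4500) = -763/(-3778) + ((-1601 + 57)*(-90 + 2366))/(-4500) = -763*(-1/3778) - 1544*2276*(-1/4500) = 763/3778 - 3514144*(-1/4500) = 763/3778 + 878536/1125 = 3319967383/4250250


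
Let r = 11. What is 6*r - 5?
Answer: 61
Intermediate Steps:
6*r - 5 = 6*11 - 5 = 66 - 5 = 61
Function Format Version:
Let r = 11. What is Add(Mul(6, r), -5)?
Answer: 61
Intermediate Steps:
Add(Mul(6, r), -5) = Add(Mul(6, 11), -5) = Add(66, -5) = 61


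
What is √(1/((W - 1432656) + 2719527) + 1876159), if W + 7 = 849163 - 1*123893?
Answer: √7595973487537667138/2012134 ≈ 1369.7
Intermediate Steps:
W = 725263 (W = -7 + (849163 - 1*123893) = -7 + (849163 - 123893) = -7 + 725270 = 725263)
√(1/((W - 1432656) + 2719527) + 1876159) = √(1/((725263 - 1432656) + 2719527) + 1876159) = √(1/(-707393 + 2719527) + 1876159) = √(1/2012134 + 1876159) = √(3775083313307/2012134) = √7595973487537667138/2012134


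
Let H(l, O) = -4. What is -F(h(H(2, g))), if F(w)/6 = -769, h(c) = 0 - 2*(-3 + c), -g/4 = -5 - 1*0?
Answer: 4614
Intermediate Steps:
g = 20 (g = -4*(-5 - 1*0) = -4*(-5 + 0) = -4*(-5) = 20)
h(c) = 6 - 2*c (h(c) = 0 + (6 - 2*c) = 6 - 2*c)
F(w) = -4614 (F(w) = 6*(-769) = -4614)
-F(h(H(2, g))) = -1*(-4614) = 4614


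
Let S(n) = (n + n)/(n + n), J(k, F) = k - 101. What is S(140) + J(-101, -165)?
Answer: -201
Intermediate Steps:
J(k, F) = -101 + k
S(n) = 1 (S(n) = (2*n)/((2*n)) = (2*n)*(1/(2*n)) = 1)
S(140) + J(-101, -165) = 1 + (-101 - 101) = 1 - 202 = -201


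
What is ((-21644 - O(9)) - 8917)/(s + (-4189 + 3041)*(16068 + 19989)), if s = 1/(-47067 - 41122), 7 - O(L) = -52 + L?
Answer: 2699553479/3650445727405 ≈ 0.00073951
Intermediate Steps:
O(L) = 59 - L (O(L) = 7 - (-52 + L) = 7 + (52 - L) = 59 - L)
s = -1/88189 (s = 1/(-88189) = -1/88189 ≈ -1.1339e-5)
((-21644 - O(9)) - 8917)/(s + (-4189 + 3041)*(16068 + 19989)) = ((-21644 - (59 - 1*9)) - 8917)/(-1/88189 + (-4189 + 3041)*(16068 + 19989)) = ((-21644 - (59 - 9)) - 8917)/(-1/88189 - 1148*36057) = ((-21644 - 1*50) - 8917)/(-1/88189 - 41393436) = ((-21644 - 50) - 8917)/(-3650445727405/88189) = (-21694 - 8917)*(-88189/3650445727405) = -30611*(-88189/3650445727405) = 2699553479/3650445727405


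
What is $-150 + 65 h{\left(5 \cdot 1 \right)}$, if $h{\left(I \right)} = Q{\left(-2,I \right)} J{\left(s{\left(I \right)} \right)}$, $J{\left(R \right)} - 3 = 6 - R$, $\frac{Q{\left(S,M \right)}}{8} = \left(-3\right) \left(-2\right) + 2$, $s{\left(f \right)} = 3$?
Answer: $24810$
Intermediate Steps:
$Q{\left(S,M \right)} = 64$ ($Q{\left(S,M \right)} = 8 \left(\left(-3\right) \left(-2\right) + 2\right) = 8 \left(6 + 2\right) = 8 \cdot 8 = 64$)
$J{\left(R \right)} = 9 - R$ ($J{\left(R \right)} = 3 - \left(-6 + R\right) = 9 - R$)
$h{\left(I \right)} = 384$ ($h{\left(I \right)} = 64 \left(9 - 3\right) = 64 \cdot 6 = 384$)
$-150 + 65 h{\left(5 \cdot 1 \right)} = -150 + 65 \cdot 384 = -150 + 24960 = 24810$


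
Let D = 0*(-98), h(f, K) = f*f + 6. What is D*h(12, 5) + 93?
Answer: 93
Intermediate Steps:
h(f, K) = 6 + f² (h(f, K) = f² + 6 = 6 + f²)
D = 0
D*h(12, 5) + 93 = 0*(6 + 12²) + 93 = 0*(6 + 144) + 93 = 0*150 + 93 = 0 + 93 = 93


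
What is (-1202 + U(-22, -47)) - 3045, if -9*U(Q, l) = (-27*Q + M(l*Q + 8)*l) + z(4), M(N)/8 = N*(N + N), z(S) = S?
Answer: 816455707/9 ≈ 9.0717e+7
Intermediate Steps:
M(N) = 16*N² (M(N) = 8*(N*(N + N)) = 8*(N*(2*N)) = 8*(2*N²) = 16*N²)
U(Q, l) = -4/9 + 3*Q - 16*l*(8 + Q*l)²/9 (U(Q, l) = -((-27*Q + (16*(l*Q + 8)²)*l) + 4)/9 = -((-27*Q + (16*(Q*l + 8)²)*l) + 4)/9 = -((-27*Q + (16*(8 + Q*l)²)*l) + 4)/9 = -((-27*Q + 16*l*(8 + Q*l)²) + 4)/9 = -(4 - 27*Q + 16*l*(8 + Q*l)²)/9 = -4/9 + 3*Q - 16*l*(8 + Q*l)²/9)
(-1202 + U(-22, -47)) - 3045 = (-1202 + (-4/9 + 3*(-22) - 16/9*(-47)*(8 - 22*(-47))²)) - 3045 = (-1202 + (-4/9 - 66 - 16/9*(-47)*(8 + 1034)²)) - 3045 = (-1202 + (-4/9 - 66 - 16/9*(-47)*1042²)) - 3045 = (-1202 + (-4/9 - 66 - 16/9*(-47)*1085764)) - 3045 = (-1202 + (-4/9 - 66 + 816494528/9)) - 3045 = (-1202 + 816493930/9) - 3045 = 816483112/9 - 3045 = 816455707/9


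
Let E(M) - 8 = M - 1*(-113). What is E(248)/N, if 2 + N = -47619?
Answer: -369/47621 ≈ -0.0077487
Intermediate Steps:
E(M) = 121 + M (E(M) = 8 + (M - 1*(-113)) = 8 + (M + 113) = 8 + (113 + M) = 121 + M)
N = -47621 (N = -2 - 47619 = -47621)
E(248)/N = (121 + 248)/(-47621) = 369*(-1/47621) = -369/47621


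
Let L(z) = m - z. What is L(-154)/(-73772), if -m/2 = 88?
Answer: 11/36886 ≈ 0.00029822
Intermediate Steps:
m = -176 (m = -2*88 = -176)
L(z) = -176 - z
L(-154)/(-73772) = (-176 - 1*(-154))/(-73772) = (-176 + 154)*(-1/73772) = -22*(-1/73772) = 11/36886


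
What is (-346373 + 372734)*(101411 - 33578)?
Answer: 1788145713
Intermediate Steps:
(-346373 + 372734)*(101411 - 33578) = 26361*67833 = 1788145713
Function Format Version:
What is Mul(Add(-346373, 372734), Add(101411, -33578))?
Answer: 1788145713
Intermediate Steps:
Mul(Add(-346373, 372734), Add(101411, -33578)) = Mul(26361, 67833) = 1788145713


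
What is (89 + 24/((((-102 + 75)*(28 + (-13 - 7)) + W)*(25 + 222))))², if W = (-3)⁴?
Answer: 978570057529/123543225 ≈ 7920.9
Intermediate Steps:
W = 81
(89 + 24/((((-102 + 75)*(28 + (-13 - 7)) + W)*(25 + 222))))² = (89 + 24/((((-102 + 75)*(28 + (-13 - 7)) + 81)*(25 + 222))))² = (89 + 24/(((-27*(28 - 20) + 81)*247)))² = (89 + 24/(((-27*8 + 81)*247)))² = (89 + 24/(((-216 + 81)*247)))² = (89 + 24/((-135*247)))² = (89 + 24/(-33345))² = (89 + 24*(-1/33345))² = (89 - 8/11115)² = (989227/11115)² = 978570057529/123543225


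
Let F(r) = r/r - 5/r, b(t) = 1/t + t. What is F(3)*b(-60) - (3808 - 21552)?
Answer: 1600561/90 ≈ 17784.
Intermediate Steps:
b(t) = t + 1/t
F(r) = 1 - 5/r
F(3)*b(-60) - (3808 - 21552) = ((-5 + 3)/3)*(-60 + 1/(-60)) - (3808 - 21552) = ((⅓)*(-2))*(-60 - 1/60) - 1*(-17744) = -⅔*(-3601/60) + 17744 = 3601/90 + 17744 = 1600561/90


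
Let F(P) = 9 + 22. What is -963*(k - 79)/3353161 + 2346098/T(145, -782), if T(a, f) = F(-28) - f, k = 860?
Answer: 7866232856039/2726119893 ≈ 2885.5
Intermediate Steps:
F(P) = 31
T(a, f) = 31 - f
-963*(k - 79)/3353161 + 2346098/T(145, -782) = -963*(860 - 79)/3353161 + 2346098/(31 - 1*(-782)) = -963*781*(1/3353161) + 2346098/(31 + 782) = -752103*1/3353161 + 2346098/813 = -752103/3353161 + 2346098*(1/813) = -752103/3353161 + 2346098/813 = 7866232856039/2726119893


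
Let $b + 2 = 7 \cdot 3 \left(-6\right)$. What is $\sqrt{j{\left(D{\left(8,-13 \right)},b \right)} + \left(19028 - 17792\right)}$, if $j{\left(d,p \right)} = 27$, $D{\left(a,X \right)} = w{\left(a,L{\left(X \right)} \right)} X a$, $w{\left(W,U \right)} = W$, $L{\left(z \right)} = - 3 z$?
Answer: $\sqrt{1263} \approx 35.539$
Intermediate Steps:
$D{\left(a,X \right)} = X a^{2}$ ($D{\left(a,X \right)} = a X a = X a a = X a^{2}$)
$b = -128$ ($b = -2 + 7 \cdot 3 \left(-6\right) = -2 + 21 \left(-6\right) = -2 - 126 = -128$)
$\sqrt{j{\left(D{\left(8,-13 \right)},b \right)} + \left(19028 - 17792\right)} = \sqrt{27 + \left(19028 - 17792\right)} = \sqrt{27 + 1236} = \sqrt{1263}$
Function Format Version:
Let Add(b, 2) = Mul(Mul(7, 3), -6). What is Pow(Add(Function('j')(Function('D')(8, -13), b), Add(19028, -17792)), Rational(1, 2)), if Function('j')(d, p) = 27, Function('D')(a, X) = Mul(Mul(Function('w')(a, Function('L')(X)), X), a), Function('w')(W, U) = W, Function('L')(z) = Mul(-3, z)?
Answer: Pow(1263, Rational(1, 2)) ≈ 35.539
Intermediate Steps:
Function('D')(a, X) = Mul(X, Pow(a, 2)) (Function('D')(a, X) = Mul(Mul(a, X), a) = Mul(Mul(X, a), a) = Mul(X, Pow(a, 2)))
b = -128 (b = Add(-2, Mul(Mul(7, 3), -6)) = Add(-2, Mul(21, -6)) = Add(-2, -126) = -128)
Pow(Add(Function('j')(Function('D')(8, -13), b), Add(19028, -17792)), Rational(1, 2)) = Pow(Add(27, Add(19028, -17792)), Rational(1, 2)) = Pow(Add(27, 1236), Rational(1, 2)) = Pow(1263, Rational(1, 2))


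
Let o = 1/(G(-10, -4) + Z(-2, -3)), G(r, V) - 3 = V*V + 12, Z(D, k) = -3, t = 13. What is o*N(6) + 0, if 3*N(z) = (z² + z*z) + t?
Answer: 85/84 ≈ 1.0119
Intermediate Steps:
N(z) = 13/3 + 2*z²/3 (N(z) = ((z² + z*z) + 13)/3 = ((z² + z²) + 13)/3 = (2*z² + 13)/3 = (13 + 2*z²)/3 = 13/3 + 2*z²/3)
G(r, V) = 15 + V² (G(r, V) = 3 + (V*V + 12) = 3 + (V² + 12) = 3 + (12 + V²) = 15 + V²)
o = 1/28 (o = 1/((15 + (-4)²) - 3) = 1/((15 + 16) - 3) = 1/(31 - 3) = 1/28 ≈ 0.035714)
o*N(6) + 0 = (13/3 + (⅔)*6²)/28 + 0 = (13/3 + (⅔)*36)/28 + 0 = (13/3 + 24)/28 + 0 = (1/28)*(85/3) + 0 = 85/84 + 0 = 85/84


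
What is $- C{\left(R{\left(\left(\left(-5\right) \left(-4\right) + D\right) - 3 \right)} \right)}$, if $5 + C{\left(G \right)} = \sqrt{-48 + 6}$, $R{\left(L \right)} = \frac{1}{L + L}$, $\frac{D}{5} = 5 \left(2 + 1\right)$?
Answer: $5 - i \sqrt{42} \approx 5.0 - 6.4807 i$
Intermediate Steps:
$D = 75$ ($D = 5 \cdot 5 \left(2 + 1\right) = 5 \cdot 5 \cdot 3 = 5 \cdot 15 = 75$)
$R{\left(L \right)} = \frac{1}{2 L}$
$C{\left(G \right)} = -5 + i \sqrt{42}$ ($C{\left(G \right)} = -5 + \sqrt{-48 + 6} = -5 + \sqrt{-42} = -5 + i \sqrt{42}$)
$- C{\left(R{\left(\left(\left(-5\right) \left(-4\right) + D\right) - 3 \right)} \right)} = - (-5 + i \sqrt{42}) = 5 - i \sqrt{42}$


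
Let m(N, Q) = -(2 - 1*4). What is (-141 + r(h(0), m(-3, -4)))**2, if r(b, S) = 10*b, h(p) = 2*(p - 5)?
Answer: 58081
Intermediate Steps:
m(N, Q) = 2 (m(N, Q) = -(2 - 4) = -1*(-2) = 2)
h(p) = -10 + 2*p (h(p) = 2*(-5 + p) = -10 + 2*p)
(-141 + r(h(0), m(-3, -4)))**2 = (-141 + 10*(-10 + 2*0))**2 = (-141 + 10*(-10 + 0))**2 = (-141 + 10*(-10))**2 = (-141 - 100)**2 = (-241)**2 = 58081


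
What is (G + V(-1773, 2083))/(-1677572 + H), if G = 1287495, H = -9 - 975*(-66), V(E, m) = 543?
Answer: -1288038/1613231 ≈ -0.79842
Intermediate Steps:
H = 64341 (H = -9 + 64350 = 64341)
(G + V(-1773, 2083))/(-1677572 + H) = (1287495 + 543)/(-1677572 + 64341) = 1288038/(-1613231) = 1288038*(-1/1613231) = -1288038/1613231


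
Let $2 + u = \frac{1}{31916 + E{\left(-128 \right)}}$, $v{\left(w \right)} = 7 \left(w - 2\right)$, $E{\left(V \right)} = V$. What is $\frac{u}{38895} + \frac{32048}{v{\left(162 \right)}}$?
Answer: $\frac{247649325253}{8654759820} \approx 28.614$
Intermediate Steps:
$v{\left(w \right)} = -14 + 7 w$ ($v{\left(w \right)} = 7 \left(-2 + w\right) = -14 + 7 w$)
$u = - \frac{63575}{31788}$ ($u = -2 + \frac{1}{31916 - 128} = -2 + \frac{1}{31788} = - \frac{63575}{31788} \approx -2.0$)
$\frac{u}{38895} + \frac{32048}{v{\left(162 \right)}} = - \frac{63575}{31788 \cdot 38895} + \frac{32048}{-14 + 7 \cdot 162} = \left(- \frac{63575}{31788}\right) \frac{1}{38895} + \frac{32048}{-14 + 1134} = - \frac{12715}{247278852} + \frac{32048}{1120} = - \frac{12715}{247278852} + 32048 \cdot \frac{1}{1120} = - \frac{12715}{247278852} + \frac{2003}{70} = \frac{247649325253}{8654759820}$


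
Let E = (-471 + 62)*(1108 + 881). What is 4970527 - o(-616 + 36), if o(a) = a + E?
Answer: 5784608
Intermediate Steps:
E = -813501 (E = -409*1989 = -813501)
o(a) = -813501 + a (o(a) = a - 813501 = -813501 + a)
4970527 - o(-616 + 36) = 4970527 - (-813501 + (-616 + 36)) = 4970527 - (-813501 - 580) = 4970527 - 1*(-814081) = 4970527 + 814081 = 5784608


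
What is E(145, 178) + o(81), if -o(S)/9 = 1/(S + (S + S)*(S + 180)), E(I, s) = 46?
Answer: 216521/4707 ≈ 46.000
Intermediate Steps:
o(S) = -9/(S + 2*S*(180 + S)) (o(S) = -9/(S + (S + S)*(S + 180)) = -9/(S + (2*S)*(180 + S)) = -9/(S + 2*S*(180 + S)))
E(145, 178) + o(81) = 46 - 9/(81*(361 + 2*81)) = 46 - 9*1/81/(361 + 162) = 46 - 9*1/81/523 = 46 - 9*1/81*1/523 = 46 - 1/4707 = 216521/4707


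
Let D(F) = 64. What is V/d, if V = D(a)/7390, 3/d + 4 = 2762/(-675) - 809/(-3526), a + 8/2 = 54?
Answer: -299406992/13191427125 ≈ -0.022697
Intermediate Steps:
a = 50 (a = -4 + 54 = 50)
d = -7140150/18712937 (d = 3/(-4 + (2762/(-675) - 809/(-3526))) = 3/(-4 + (2762*(-1/675) - 809*(-1/3526))) = 3/(-4 + (-2762/675 + 809/3526)) = 3/(-4 - 9192737/2380050) = 3/(-18712937/2380050) = 3*(-2380050/18712937) = -7140150/18712937 ≈ -0.38156)
V = 32/3695 (V = 64/7390 = 64*(1/7390) = 32/3695 ≈ 0.0086603)
V/d = 32/(3695*(-7140150/18712937)) = (32/3695)*(-18712937/7140150) = -299406992/13191427125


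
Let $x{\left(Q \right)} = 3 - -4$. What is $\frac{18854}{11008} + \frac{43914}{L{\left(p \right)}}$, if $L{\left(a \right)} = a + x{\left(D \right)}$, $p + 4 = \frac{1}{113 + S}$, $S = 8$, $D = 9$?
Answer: $\frac{562489477}{38528} \approx 14600.0$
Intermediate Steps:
$p = - \frac{483}{121}$ ($p = -4 + \frac{1}{113 + 8} = -4 + \frac{1}{121} = - \frac{483}{121} \approx -3.9917$)
$x{\left(Q \right)} = 7$ ($x{\left(Q \right)} = 3 + 4 = 7$)
$L{\left(a \right)} = 7 + a$ ($L{\left(a \right)} = a + 7 = 7 + a$)
$\frac{18854}{11008} + \frac{43914}{L{\left(p \right)}} = \frac{18854}{11008} + \frac{43914}{7 - \frac{483}{121}} = 18854 \cdot \frac{1}{11008} + \frac{43914}{\frac{364}{121}} = \frac{9427}{5504} + 43914 \cdot \frac{121}{364} = \frac{9427}{5504} + \frac{204369}{14} = \frac{562489477}{38528}$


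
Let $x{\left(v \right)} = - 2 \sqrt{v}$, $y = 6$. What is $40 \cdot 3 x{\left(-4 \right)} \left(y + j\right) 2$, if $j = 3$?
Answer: $- 8640 i \approx - 8640.0 i$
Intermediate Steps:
$40 \cdot 3 x{\left(-4 \right)} \left(y + j\right) 2 = 40 \cdot 3 \left(- 2 \sqrt{-4}\right) \left(6 + 3\right) 2 = 40 \cdot 3 \left(- 2 \cdot 2 i\right) 9 \cdot 2 = 40 \cdot 3 \left(- 4 i\right) 18 = 40 \left(- 12 i\right) 18 = - 480 i 18 = - 8640 i$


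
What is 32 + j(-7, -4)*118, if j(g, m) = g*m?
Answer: 3336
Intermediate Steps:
32 + j(-7, -4)*118 = 32 - 7*(-4)*118 = 32 + 28*118 = 32 + 3304 = 3336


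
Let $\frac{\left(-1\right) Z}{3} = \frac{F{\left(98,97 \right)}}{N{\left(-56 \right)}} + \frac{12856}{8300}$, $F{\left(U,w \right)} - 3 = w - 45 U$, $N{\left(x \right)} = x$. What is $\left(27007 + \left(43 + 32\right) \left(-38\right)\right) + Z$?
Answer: $\frac{1389836849}{58100} \approx 23921.0$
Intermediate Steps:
$F{\left(U,w \right)} = 3 + w - 45 U$ ($F{\left(U,w \right)} = 3 - \left(- w + 45 U\right) = 3 + w - 45 U$)
$Z = - \frac{13684851}{58100}$ ($Z = - 3 \left(\frac{3 + 97 - 4410}{-56} + \frac{12856}{8300}\right) = - 3 \left(\left(3 + 97 - 4410\right) \left(- \frac{1}{56}\right) + 12856 \cdot \frac{1}{8300}\right) = - 3 \left(\left(-4310\right) \left(- \frac{1}{56}\right) + \frac{3214}{2075}\right) = - 3 \left(\frac{2155}{28} + \frac{3214}{2075}\right) = \left(-3\right) \frac{4561617}{58100} = - \frac{13684851}{58100} \approx -235.54$)
$\left(27007 + \left(43 + 32\right) \left(-38\right)\right) + Z = \left(27007 + \left(43 + 32\right) \left(-38\right)\right) - \frac{13684851}{58100} = \left(27007 + 75 \left(-38\right)\right) - \frac{13684851}{58100} = \left(27007 - 2850\right) - \frac{13684851}{58100} = 24157 - \frac{13684851}{58100} = \frac{1389836849}{58100}$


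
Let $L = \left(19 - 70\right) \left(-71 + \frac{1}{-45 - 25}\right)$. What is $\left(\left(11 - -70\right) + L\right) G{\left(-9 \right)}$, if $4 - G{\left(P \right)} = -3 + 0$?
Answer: $\frac{259191}{10} \approx 25919.0$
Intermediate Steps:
$G{\left(P \right)} = 7$ ($G{\left(P \right)} = 4 - \left(-3 + 0\right) = 4 - -3 = 4 + 3 = 7$)
$L = \frac{253521}{70}$ ($L = - 51 \left(-71 + \frac{1}{-70}\right) = - 51 \left(-71 - \frac{1}{70}\right) = \left(-51\right) \left(- \frac{4971}{70}\right) = \frac{253521}{70} \approx 3621.7$)
$\left(\left(11 - -70\right) + L\right) G{\left(-9 \right)} = \left(\left(11 - -70\right) + \frac{253521}{70}\right) 7 = \left(\left(11 + 70\right) + \frac{253521}{70}\right) 7 = \left(81 + \frac{253521}{70}\right) 7 = \frac{259191}{70} \cdot 7 = \frac{259191}{10}$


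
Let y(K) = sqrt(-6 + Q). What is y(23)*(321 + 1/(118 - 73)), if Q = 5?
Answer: 14446*I/45 ≈ 321.02*I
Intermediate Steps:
y(K) = I (y(K) = sqrt(-6 + 5) = sqrt(-1) = I)
y(23)*(321 + 1/(118 - 73)) = I*(321 + 1/(118 - 73)) = I*(321 + 1/45) = I*(14446/45) = 14446*I/45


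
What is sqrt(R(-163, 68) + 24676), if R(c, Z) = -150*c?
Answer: 11*sqrt(406) ≈ 221.64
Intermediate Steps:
sqrt(R(-163, 68) + 24676) = sqrt(-150*(-163) + 24676) = sqrt(24450 + 24676) = sqrt(49126) = 11*sqrt(406)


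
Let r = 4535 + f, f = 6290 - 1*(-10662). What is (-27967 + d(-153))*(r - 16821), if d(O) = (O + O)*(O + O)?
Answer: 306411554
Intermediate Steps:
f = 16952 (f = 6290 + 10662 = 16952)
d(O) = 4*O² (d(O) = (2*O)*(2*O) = 4*O²)
r = 21487 (r = 4535 + 16952 = 21487)
(-27967 + d(-153))*(r - 16821) = (-27967 + 4*(-153)²)*(21487 - 16821) = (-27967 + 4*23409)*4666 = (-27967 + 93636)*4666 = 65669*4666 = 306411554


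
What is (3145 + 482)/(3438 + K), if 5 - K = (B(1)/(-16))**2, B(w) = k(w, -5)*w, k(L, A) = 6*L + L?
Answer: 928512/881359 ≈ 1.0535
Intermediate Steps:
k(L, A) = 7*L
B(w) = 7*w**2 (B(w) = (7*w)*w = 7*w**2)
K = 1231/256 (K = 5 - ((7*1**2)/(-16))**2 = 5 - ((7*1)*(-1/16))**2 = 5 - (7*(-1/16))**2 = 5 - (-7/16)**2 = 5 - 1*49/256 = 5 - 49/256 = 1231/256 ≈ 4.8086)
(3145 + 482)/(3438 + K) = (3145 + 482)/(3438 + 1231/256) = 3627/(881359/256) = 3627*(256/881359) = 928512/881359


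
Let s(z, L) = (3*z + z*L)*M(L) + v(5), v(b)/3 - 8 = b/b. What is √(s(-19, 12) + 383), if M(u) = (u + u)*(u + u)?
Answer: 25*I*√262 ≈ 404.66*I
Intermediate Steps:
M(u) = 4*u² (M(u) = (2*u)*(2*u) = 4*u²)
v(b) = 27 (v(b) = 24 + 3*(b/b) = 24 + 3*1 = 24 + 3 = 27)
s(z, L) = 27 + 4*L²*(3*z + L*z) (s(z, L) = (3*z + z*L)*(4*L²) + 27 = (3*z + L*z)*(4*L²) + 27 = 4*L²*(3*z + L*z) + 27 = 27 + 4*L²*(3*z + L*z))
√(s(-19, 12) + 383) = √((27 + 4*(-19)*12³ + 12*(-19)*12²) + 383) = √((27 + 4*(-19)*1728 + 12*(-19)*144) + 383) = √((27 - 131328 - 32832) + 383) = √(-164133 + 383) = √(-163750) = 25*I*√262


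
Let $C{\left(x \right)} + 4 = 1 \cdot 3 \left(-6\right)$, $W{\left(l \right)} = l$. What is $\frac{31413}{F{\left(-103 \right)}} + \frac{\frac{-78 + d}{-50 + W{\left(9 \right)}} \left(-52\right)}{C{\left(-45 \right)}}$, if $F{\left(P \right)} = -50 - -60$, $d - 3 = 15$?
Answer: $\frac{14182863}{4510} \approx 3144.8$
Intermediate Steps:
$d = 18$ ($d = 3 + 15 = 18$)
$F{\left(P \right)} = 10$ ($F{\left(P \right)} = -50 + 60 = 10$)
$C{\left(x \right)} = -22$ ($C{\left(x \right)} = -4 + 1 \cdot 3 \left(-6\right) = -4 + 3 \left(-6\right) = -4 - 18 = -22$)
$\frac{31413}{F{\left(-103 \right)}} + \frac{\frac{-78 + d}{-50 + W{\left(9 \right)}} \left(-52\right)}{C{\left(-45 \right)}} = \frac{31413}{10} + \frac{\frac{-78 + 18}{-50 + 9} \left(-52\right)}{-22} = 31413 \cdot \frac{1}{10} + - \frac{60}{-41} \left(-52\right) \left(- \frac{1}{22}\right) = \frac{31413}{10} + \left(-60\right) \left(- \frac{1}{41}\right) \left(-52\right) \left(- \frac{1}{22}\right) = \frac{31413}{10} + \frac{60}{41} \left(-52\right) \left(- \frac{1}{22}\right) = \frac{31413}{10} - - \frac{1560}{451} = \frac{31413}{10} + \frac{1560}{451} = \frac{14182863}{4510}$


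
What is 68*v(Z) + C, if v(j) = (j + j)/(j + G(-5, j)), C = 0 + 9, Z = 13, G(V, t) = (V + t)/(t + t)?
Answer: 24541/173 ≈ 141.86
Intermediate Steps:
G(V, t) = (V + t)/(2*t) (G(V, t) = (V + t)/((2*t)) = (V + t)*(1/(2*t)) = (V + t)/(2*t))
C = 9
v(j) = 2*j/(j + (-5 + j)/(2*j)) (v(j) = (j + j)/(j + (-5 + j)/(2*j)) = (2*j)/(j + (-5 + j)/(2*j)) = 2*j/(j + (-5 + j)/(2*j)))
68*v(Z) + C = 68*(4*13²/(-5 + 13 + 2*13²)) + 9 = 68*(4*169/(-5 + 13 + 2*169)) + 9 = 68*(4*169/(-5 + 13 + 338)) + 9 = 68*(4*169/346) + 9 = 68*(4*169*(1/346)) + 9 = 68*(338/173) + 9 = 22984/173 + 9 = 24541/173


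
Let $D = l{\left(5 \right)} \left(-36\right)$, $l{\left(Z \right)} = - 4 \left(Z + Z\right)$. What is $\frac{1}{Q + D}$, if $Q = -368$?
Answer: $\frac{1}{1072} \approx 0.00093284$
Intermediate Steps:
$l{\left(Z \right)} = - 8 Z$ ($l{\left(Z \right)} = - 4 \cdot 2 Z = - 8 Z$)
$D = 1440$ ($D = \left(-8\right) 5 \left(-36\right) = \left(-40\right) \left(-36\right) = 1440$)
$\frac{1}{Q + D} = \frac{1}{-368 + 1440} = \frac{1}{1072}$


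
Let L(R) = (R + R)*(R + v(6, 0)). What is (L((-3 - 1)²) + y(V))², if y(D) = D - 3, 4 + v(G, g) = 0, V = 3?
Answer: 147456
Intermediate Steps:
v(G, g) = -4 (v(G, g) = -4 + 0 = -4)
y(D) = -3 + D
L(R) = 2*R*(-4 + R) (L(R) = (R + R)*(R - 4) = (2*R)*(-4 + R) = 2*R*(-4 + R))
(L((-3 - 1)²) + y(V))² = (2*(-3 - 1)²*(-4 + (-3 - 1)²) + (-3 + 3))² = (2*(-4)²*(-4 + (-4)²) + 0)² = (2*16*(-4 + 16) + 0)² = (2*16*12 + 0)² = (384 + 0)² = 384² = 147456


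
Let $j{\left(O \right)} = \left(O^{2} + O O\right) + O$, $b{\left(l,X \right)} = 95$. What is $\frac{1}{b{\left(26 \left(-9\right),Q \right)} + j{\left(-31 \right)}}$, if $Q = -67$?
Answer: $\frac{1}{1986} \approx 0.00050353$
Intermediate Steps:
$j{\left(O \right)} = O + 2 O^{2}$ ($j{\left(O \right)} = \left(O^{2} + O^{2}\right) + O = 2 O^{2} + O = O + 2 O^{2}$)
$\frac{1}{b{\left(26 \left(-9\right),Q \right)} + j{\left(-31 \right)}} = \frac{1}{95 - 31 \left(1 + 2 \left(-31\right)\right)} = \frac{1}{95 - 31 \left(1 - 62\right)} = \frac{1}{95 - -1891} = \frac{1}{95 + 1891} = \frac{1}{1986}$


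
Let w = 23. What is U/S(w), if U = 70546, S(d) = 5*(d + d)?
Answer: 35273/115 ≈ 306.72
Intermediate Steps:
S(d) = 10*d (S(d) = 5*(2*d) = 10*d)
U/S(w) = 70546/((10*23)) = 70546/230 = 70546*(1/230) = 35273/115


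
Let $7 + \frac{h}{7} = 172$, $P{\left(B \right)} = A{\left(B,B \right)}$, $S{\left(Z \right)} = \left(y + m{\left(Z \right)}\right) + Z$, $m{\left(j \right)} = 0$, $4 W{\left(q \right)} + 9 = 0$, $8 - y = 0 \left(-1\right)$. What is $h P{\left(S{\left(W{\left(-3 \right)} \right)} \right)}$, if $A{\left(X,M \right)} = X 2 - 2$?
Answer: $\frac{21945}{2} \approx 10973.0$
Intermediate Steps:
$y = 8$ ($y = 8 - 0 \left(-1\right) = 8 - 0 = 8 + 0 = 8$)
$W{\left(q \right)} = - \frac{9}{4}$ ($W{\left(q \right)} = - \frac{9}{4} + \frac{1}{4} \cdot 0 = - \frac{9}{4} + 0 = - \frac{9}{4}$)
$A{\left(X,M \right)} = -2 + 2 X$ ($A{\left(X,M \right)} = 2 X - 2 = -2 + 2 X$)
$S{\left(Z \right)} = 8 + Z$ ($S{\left(Z \right)} = \left(8 + 0\right) + Z = 8 + Z$)
$P{\left(B \right)} = -2 + 2 B$
$h = 1155$ ($h = -49 + 7 \cdot 172 = -49 + 1204 = 1155$)
$h P{\left(S{\left(W{\left(-3 \right)} \right)} \right)} = 1155 \left(-2 + 2 \left(8 - \frac{9}{4}\right)\right) = 1155 \left(-2 + 2 \cdot \frac{23}{4}\right) = 1155 \left(-2 + \frac{23}{2}\right) = 1155 \cdot \frac{19}{2} = \frac{21945}{2}$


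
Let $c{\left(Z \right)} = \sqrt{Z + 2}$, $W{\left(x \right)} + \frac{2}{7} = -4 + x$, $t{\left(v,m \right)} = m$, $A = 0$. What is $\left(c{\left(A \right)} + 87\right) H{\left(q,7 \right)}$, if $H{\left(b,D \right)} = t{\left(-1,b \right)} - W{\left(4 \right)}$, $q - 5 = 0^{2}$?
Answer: $\frac{3219}{7} + \frac{37 \sqrt{2}}{7} \approx 467.33$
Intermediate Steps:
$W{\left(x \right)} = - \frac{30}{7} + x$ ($W{\left(x \right)} = - \frac{2}{7} + \left(-4 + x\right) = - \frac{30}{7} + x$)
$c{\left(Z \right)} = \sqrt{2 + Z}$
$q = 5$ ($q = 5 + 0^{2} = 5 + 0 = 5$)
$H{\left(b,D \right)} = \frac{2}{7} + b$ ($H{\left(b,D \right)} = b - \left(- \frac{30}{7} + 4\right) = b - - \frac{2}{7} = b + \frac{2}{7} = \frac{2}{7} + b$)
$\left(c{\left(A \right)} + 87\right) H{\left(q,7 \right)} = \left(\sqrt{2 + 0} + 87\right) \left(\frac{2}{7} + 5\right) = \left(\sqrt{2} + 87\right) \frac{37}{7} = \left(87 + \sqrt{2}\right) \frac{37}{7} = \frac{3219}{7} + \frac{37 \sqrt{2}}{7}$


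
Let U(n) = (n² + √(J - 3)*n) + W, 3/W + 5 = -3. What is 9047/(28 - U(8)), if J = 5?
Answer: -20627160/73033 + 4632064*√2/73033 ≈ -192.74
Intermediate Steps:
W = -3/8 (W = 3/(-5 - 3) = 3/(-8) = 3*(-⅛) = -3/8 ≈ -0.37500)
U(n) = -3/8 + n² + n*√2 (U(n) = (n² + √(5 - 3)*n) - 3/8 = (n² + √2*n) - 3/8 = (n² + n*√2) - 3/8 = -3/8 + n² + n*√2)
9047/(28 - U(8)) = 9047/(28 - (-3/8 + 8² + 8*√2)) = 9047/(28 - (-3/8 + 64 + 8*√2)) = 9047/(28 - (509/8 + 8*√2)) = 9047/(28 + (-509/8 - 8*√2)) = 9047/(-285/8 - 8*√2)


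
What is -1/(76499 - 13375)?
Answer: -1/63124 ≈ -1.5842e-5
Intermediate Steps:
-1/(76499 - 13375) = -1/63124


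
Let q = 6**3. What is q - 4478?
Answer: -4262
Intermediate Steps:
q = 216
q - 4478 = 216 - 4478 = -4262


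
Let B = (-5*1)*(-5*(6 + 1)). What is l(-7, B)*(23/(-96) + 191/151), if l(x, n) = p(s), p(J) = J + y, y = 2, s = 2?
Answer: 14863/3624 ≈ 4.1013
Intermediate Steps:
p(J) = 2 + J (p(J) = J + 2 = 2 + J)
B = 175 (B = -(-25)*7 = -5*(-35) = 175)
l(x, n) = 4 (l(x, n) = 2 + 2 = 4)
l(-7, B)*(23/(-96) + 191/151) = 4*(23/(-96) + 191/151) = 4*(23*(-1/96) + 191*(1/151)) = 4*(-23/96 + 191/151) = 4*(14863/14496) = 14863/3624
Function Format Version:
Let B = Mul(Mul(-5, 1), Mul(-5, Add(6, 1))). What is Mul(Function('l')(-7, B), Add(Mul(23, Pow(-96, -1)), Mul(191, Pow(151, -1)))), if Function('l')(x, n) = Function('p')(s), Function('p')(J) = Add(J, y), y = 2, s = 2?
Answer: Rational(14863, 3624) ≈ 4.1013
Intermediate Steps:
Function('p')(J) = Add(2, J) (Function('p')(J) = Add(J, 2) = Add(2, J))
B = 175 (B = Mul(-5, Mul(-5, 7)) = Mul(-5, -35) = 175)
Function('l')(x, n) = 4 (Function('l')(x, n) = Add(2, 2) = 4)
Mul(Function('l')(-7, B), Add(Mul(23, Pow(-96, -1)), Mul(191, Pow(151, -1)))) = Mul(4, Add(Mul(23, Pow(-96, -1)), Mul(191, Pow(151, -1)))) = Mul(4, Add(Mul(23, Rational(-1, 96)), Mul(191, Rational(1, 151)))) = Mul(4, Add(Rational(-23, 96), Rational(191, 151))) = Mul(4, Rational(14863, 14496)) = Rational(14863, 3624)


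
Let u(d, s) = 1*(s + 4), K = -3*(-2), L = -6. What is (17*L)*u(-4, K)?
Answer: -1020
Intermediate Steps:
K = 6
u(d, s) = 4 + s (u(d, s) = 1*(4 + s) = 4 + s)
(17*L)*u(-4, K) = (17*(-6))*(4 + 6) = -102*10 = -1020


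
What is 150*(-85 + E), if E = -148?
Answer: -34950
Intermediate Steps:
150*(-85 + E) = 150*(-85 - 148) = 150*(-233) = -34950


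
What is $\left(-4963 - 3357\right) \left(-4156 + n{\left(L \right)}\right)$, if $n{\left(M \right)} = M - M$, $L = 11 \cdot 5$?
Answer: $34577920$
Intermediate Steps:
$L = 55$
$n{\left(M \right)} = 0$
$\left(-4963 - 3357\right) \left(-4156 + n{\left(L \right)}\right) = \left(-4963 - 3357\right) \left(-4156 + 0\right) = \left(-8320\right) \left(-4156\right) = 34577920$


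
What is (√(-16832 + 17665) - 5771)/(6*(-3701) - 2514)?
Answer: 5771/24720 - 7*√17/24720 ≈ 0.23229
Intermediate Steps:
(√(-16832 + 17665) - 5771)/(6*(-3701) - 2514) = (√833 - 5771)/(-22206 - 2514) = (7*√17 - 5771)/(-24720) = (-5771 + 7*√17)*(-1/24720) = 5771/24720 - 7*√17/24720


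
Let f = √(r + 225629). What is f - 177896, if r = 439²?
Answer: -177896 + 5*√16734 ≈ -1.7725e+5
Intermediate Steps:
r = 192721
f = 5*√16734 (f = √(192721 + 225629) = √418350 = 5*√16734 ≈ 646.80)
f - 177896 = 5*√16734 - 177896 = -177896 + 5*√16734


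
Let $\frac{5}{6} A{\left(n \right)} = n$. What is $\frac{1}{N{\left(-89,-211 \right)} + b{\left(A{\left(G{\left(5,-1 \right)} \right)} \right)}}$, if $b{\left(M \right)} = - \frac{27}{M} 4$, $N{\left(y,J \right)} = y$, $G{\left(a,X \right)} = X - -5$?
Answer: $- \frac{2}{223} \approx -0.0089686$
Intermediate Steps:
$G{\left(a,X \right)} = 5 + X$ ($G{\left(a,X \right)} = X + 5 = 5 + X$)
$A{\left(n \right)} = \frac{6 n}{5}$
$b{\left(M \right)} = - \frac{108}{M}$
$\frac{1}{N{\left(-89,-211 \right)} + b{\left(A{\left(G{\left(5,-1 \right)} \right)} \right)}} = \frac{1}{-89 - \frac{108}{\frac{6}{5} \left(5 - 1\right)}} = \frac{1}{-89 - \frac{108}{\frac{6}{5} \cdot 4}} = \frac{1}{-89 - \frac{108}{\frac{24}{5}}} = \frac{1}{-89 - \frac{45}{2}} = \frac{1}{- \frac{223}{2}} = - \frac{2}{223}$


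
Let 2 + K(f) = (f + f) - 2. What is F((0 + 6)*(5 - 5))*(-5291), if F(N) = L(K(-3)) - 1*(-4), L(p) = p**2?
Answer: -550264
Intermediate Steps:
K(f) = -4 + 2*f (K(f) = -2 + ((f + f) - 2) = -2 + (2*f - 2) = -2 + (-2 + 2*f) = -4 + 2*f)
F(N) = 104 (F(N) = (-4 + 2*(-3))**2 - 1*(-4) = (-4 - 6)**2 + 4 = (-10)**2 + 4 = 100 + 4 = 104)
F((0 + 6)*(5 - 5))*(-5291) = 104*(-5291) = -550264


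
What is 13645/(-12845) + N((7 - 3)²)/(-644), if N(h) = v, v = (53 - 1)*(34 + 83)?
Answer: -620974/59087 ≈ -10.509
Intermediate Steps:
v = 6084 (v = 52*117 = 6084)
N(h) = 6084
13645/(-12845) + N((7 - 3)²)/(-644) = 13645/(-12845) + 6084/(-644) = 13645*(-1/12845) + 6084*(-1/644) = -2729/2569 - 1521/161 = -620974/59087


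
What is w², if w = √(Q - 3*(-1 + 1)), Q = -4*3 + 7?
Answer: -5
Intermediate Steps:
Q = -5 (Q = -12 + 7 = -5)
w = I*√5 (w = √(-5 - 3*(-1 + 1)) = √(-5 - 3*0) = √(-5 + 0) = √(-5) = I*√5 ≈ 2.2361*I)
w² = (I*√5)² = -5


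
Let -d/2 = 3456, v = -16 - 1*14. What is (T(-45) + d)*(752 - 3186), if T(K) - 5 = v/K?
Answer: 50430046/3 ≈ 1.6810e+7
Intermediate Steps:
v = -30 (v = -16 - 14 = -30)
d = -6912 (d = -2*3456 = -6912)
T(K) = 5 - 30/K
(T(-45) + d)*(752 - 3186) = ((5 - 30/(-45)) - 6912)*(752 - 3186) = ((5 - 30*(-1/45)) - 6912)*(-2434) = ((5 + ⅔) - 6912)*(-2434) = (17/3 - 6912)*(-2434) = -20719/3*(-2434) = 50430046/3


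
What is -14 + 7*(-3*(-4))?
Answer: 70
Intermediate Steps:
-14 + 7*(-3*(-4)) = -14 + 7*12 = -14 + 84 = 70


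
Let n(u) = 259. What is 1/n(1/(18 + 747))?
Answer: 1/259 ≈ 0.0038610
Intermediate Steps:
1/n(1/(18 + 747)) = 1/259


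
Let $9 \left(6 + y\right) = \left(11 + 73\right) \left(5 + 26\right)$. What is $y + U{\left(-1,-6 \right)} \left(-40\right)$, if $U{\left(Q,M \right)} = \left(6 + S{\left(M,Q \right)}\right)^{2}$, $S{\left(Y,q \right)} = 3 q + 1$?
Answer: $- \frac{1070}{3} \approx -356.67$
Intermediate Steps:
$S{\left(Y,q \right)} = 1 + 3 q$
$y = \frac{850}{3}$ ($y = -6 + \frac{\left(11 + 73\right) \left(5 + 26\right)}{9} = -6 + \frac{84 \cdot 31}{9} = -6 + \frac{1}{9} \cdot 2604 = -6 + \frac{868}{3} = \frac{850}{3} \approx 283.33$)
$U{\left(Q,M \right)} = \left(7 + 3 Q\right)^{2}$ ($U{\left(Q,M \right)} = \left(6 + \left(1 + 3 Q\right)\right)^{2} = \left(7 + 3 Q\right)^{2}$)
$y + U{\left(-1,-6 \right)} \left(-40\right) = \frac{850}{3} + \left(7 + 3 \left(-1\right)\right)^{2} \left(-40\right) = \frac{850}{3} + \left(7 - 3\right)^{2} \left(-40\right) = \frac{850}{3} + 4^{2} \left(-40\right) = \frac{850}{3} + 16 \left(-40\right) = \frac{850}{3} - 640 = - \frac{1070}{3}$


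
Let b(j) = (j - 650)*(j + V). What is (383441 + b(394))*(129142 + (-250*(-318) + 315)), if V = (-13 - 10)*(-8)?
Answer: 49203731661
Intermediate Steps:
V = 184 (V = -23*(-8) = 184)
b(j) = (-650 + j)*(184 + j) (b(j) = (j - 650)*(j + 184) = (-650 + j)*(184 + j))
(383441 + b(394))*(129142 + (-250*(-318) + 315)) = (383441 + (-119600 + 394² - 466*394))*(129142 + (-250*(-318) + 315)) = (383441 + (-119600 + 155236 - 183604))*(129142 + (79500 + 315)) = (383441 - 147968)*(129142 + 79815) = 235473*208957 = 49203731661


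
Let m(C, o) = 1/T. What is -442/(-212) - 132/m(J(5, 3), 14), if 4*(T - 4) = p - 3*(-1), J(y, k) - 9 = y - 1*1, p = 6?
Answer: -87229/106 ≈ -822.92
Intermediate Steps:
J(y, k) = 8 + y (J(y, k) = 9 + (y - 1*1) = 9 + (y - 1) = 9 + (-1 + y) = 8 + y)
T = 25/4 (T = 4 + (6 - 3*(-1))/4 = 4 + (6 + 3)/4 = 4 + (1/4)*9 = 4 + 9/4 = 25/4 ≈ 6.2500)
m(C, o) = 4/25 (m(C, o) = 1/(25/4) = 4/25)
-442/(-212) - 132/m(J(5, 3), 14) = -442/(-212) - 132/4/25 = -442*(-1/212) - 132*25/4 = 221/106 - 825 = -87229/106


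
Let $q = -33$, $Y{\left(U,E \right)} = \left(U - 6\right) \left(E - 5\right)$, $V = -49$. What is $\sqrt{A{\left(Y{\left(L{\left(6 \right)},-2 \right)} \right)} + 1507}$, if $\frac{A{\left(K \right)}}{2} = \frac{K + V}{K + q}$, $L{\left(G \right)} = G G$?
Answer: $\frac{\sqrt{1100157}}{27} \approx 38.848$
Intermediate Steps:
$L{\left(G \right)} = G^{2}$
$Y{\left(U,E \right)} = \left(-6 + U\right) \left(-5 + E\right)$
$A{\left(K \right)} = \frac{2 \left(-49 + K\right)}{-33 + K}$ ($A{\left(K \right)} = 2 \frac{K - 49}{K - 33} = 2 \frac{-49 + K}{-33 + K} = \frac{2 \left(-49 + K\right)}{-33 + K}$)
$\sqrt{A{\left(Y{\left(L{\left(6 \right)},-2 \right)} \right)} + 1507} = \sqrt{\frac{2 \left(-49 - \left(-42 + 252\right)\right)}{-33 - \left(-42 + 252\right)} + 1507} = \sqrt{\frac{2 \left(-49 + \left(30 + 12 - 180 - 72\right)\right)}{-33 + \left(30 + 12 - 180 - 72\right)} + 1507} = \sqrt{\frac{2 \left(-49 - 210\right)}{-33 - 210} + 1507} = \sqrt{2 \frac{1}{-243} \left(-259\right) + 1507} = \sqrt{2 \left(- \frac{1}{243}\right) \left(-259\right) + 1507} = \sqrt{\frac{518}{243} + 1507} = \sqrt{\frac{366719}{243}} = \frac{\sqrt{1100157}}{27}$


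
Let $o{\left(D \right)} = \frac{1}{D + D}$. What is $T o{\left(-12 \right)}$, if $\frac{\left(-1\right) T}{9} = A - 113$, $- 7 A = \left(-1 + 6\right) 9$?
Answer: $- \frac{627}{14} \approx -44.786$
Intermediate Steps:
$A = - \frac{45}{7}$ ($A = - \frac{\left(-1 + 6\right) 9}{7} = - \frac{5 \cdot 9}{7} = \left(- \frac{1}{7}\right) 45 = - \frac{45}{7} \approx -6.4286$)
$T = \frac{7524}{7}$ ($T = - 9 \left(- \frac{45}{7} - 113\right) = \left(-9\right) \left(- \frac{836}{7}\right) = \frac{7524}{7} \approx 1074.9$)
$o{\left(D \right)} = \frac{1}{2 D}$
$T o{\left(-12 \right)} = \frac{7524 \frac{1}{2 \left(-12\right)}}{7} = \frac{7524 \cdot \frac{1}{2} \left(- \frac{1}{12}\right)}{7} = \frac{7524}{7} \left(- \frac{1}{24}\right) = - \frac{627}{14}$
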